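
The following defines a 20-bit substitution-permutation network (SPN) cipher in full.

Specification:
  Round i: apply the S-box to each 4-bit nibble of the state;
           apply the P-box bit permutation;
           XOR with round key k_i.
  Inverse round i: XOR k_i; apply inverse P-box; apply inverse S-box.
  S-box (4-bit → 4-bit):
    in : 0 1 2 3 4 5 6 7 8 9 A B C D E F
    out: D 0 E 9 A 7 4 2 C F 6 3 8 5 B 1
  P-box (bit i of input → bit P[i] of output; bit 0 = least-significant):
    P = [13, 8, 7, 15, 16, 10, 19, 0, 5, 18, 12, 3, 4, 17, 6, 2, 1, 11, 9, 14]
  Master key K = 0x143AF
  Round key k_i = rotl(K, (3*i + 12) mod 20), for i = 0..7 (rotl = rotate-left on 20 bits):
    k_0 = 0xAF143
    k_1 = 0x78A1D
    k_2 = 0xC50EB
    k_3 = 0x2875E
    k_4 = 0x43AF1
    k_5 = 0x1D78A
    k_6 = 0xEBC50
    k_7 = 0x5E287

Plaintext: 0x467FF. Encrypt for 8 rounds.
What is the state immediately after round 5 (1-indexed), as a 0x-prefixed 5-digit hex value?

s_0 = plaintext = 0x467FF
s_1 = Round(s_0, k_0) = 0xF9903
s_2 = Round(s_1, k_1) = 0x83A62
s_3 = Round(s_2, k_2) = 0x0837F
s_4 = Round(s_3, k_3) = 0x2E130
s_5 = Round(s_4, k_4) = 0x7D064
s_6 = Round(s_5, k_5) = 0x94EF2
s_7 = Round(s_6, k_6) = 0x977FE
s_8 = Round(s_7, k_7) = 0x20985

0x7D064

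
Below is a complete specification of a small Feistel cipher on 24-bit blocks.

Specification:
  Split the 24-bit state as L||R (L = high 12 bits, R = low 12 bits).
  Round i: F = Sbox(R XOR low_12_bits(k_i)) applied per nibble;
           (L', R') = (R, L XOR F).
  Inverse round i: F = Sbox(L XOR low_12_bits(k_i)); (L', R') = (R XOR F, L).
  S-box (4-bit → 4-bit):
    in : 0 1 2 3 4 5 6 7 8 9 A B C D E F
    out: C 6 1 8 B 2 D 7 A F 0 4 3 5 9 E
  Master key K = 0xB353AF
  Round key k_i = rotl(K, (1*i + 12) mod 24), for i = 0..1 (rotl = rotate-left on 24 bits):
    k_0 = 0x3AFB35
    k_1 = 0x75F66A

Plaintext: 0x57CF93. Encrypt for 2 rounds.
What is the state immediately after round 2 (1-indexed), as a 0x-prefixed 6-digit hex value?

0xE715F7

s_0 = plaintext = 0x57CF93
s_1 = Round(s_0, k_0) = 0xF93E71
s_2 = Round(s_1, k_1) = 0xE715F7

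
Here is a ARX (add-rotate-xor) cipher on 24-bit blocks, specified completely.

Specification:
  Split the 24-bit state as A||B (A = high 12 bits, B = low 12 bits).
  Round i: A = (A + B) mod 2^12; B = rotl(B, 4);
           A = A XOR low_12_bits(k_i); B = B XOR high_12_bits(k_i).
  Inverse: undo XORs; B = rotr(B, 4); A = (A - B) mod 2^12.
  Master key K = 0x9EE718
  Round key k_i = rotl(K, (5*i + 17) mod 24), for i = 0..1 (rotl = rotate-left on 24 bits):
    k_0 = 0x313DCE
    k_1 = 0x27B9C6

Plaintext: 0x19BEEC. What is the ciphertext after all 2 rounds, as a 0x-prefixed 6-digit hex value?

0x2E0FA6

s_0 = plaintext = 0x19BEEC
s_1 = Round(s_0, k_0) = 0xD49DDD
s_2 = Round(s_1, k_1) = 0x2E0FA6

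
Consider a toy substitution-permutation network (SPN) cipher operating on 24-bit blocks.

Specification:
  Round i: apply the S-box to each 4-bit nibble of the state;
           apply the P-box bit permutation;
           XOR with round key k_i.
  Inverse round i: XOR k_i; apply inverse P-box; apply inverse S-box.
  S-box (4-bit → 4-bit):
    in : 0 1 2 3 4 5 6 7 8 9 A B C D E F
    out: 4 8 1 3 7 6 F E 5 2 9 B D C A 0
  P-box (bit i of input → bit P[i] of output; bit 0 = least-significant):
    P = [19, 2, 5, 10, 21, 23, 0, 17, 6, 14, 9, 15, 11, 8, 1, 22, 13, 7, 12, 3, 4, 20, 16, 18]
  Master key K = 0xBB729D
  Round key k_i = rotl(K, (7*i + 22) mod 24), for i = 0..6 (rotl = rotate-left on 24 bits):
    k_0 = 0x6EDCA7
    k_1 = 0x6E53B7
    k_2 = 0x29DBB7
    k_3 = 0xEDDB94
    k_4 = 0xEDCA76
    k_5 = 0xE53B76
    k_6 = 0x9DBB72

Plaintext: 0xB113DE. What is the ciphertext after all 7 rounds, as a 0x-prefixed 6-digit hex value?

0xEC5A7E

s_0 = plaintext = 0xB113DE
s_1 = Round(s_0, k_0) = 0x3898FA
s_2 = Round(s_1, k_1) = 0x7664E7
s_3 = Round(s_2, k_2) = 0xFEA459
s_4 = Round(s_3, k_3) = 0x2D9159
s_5 = Round(s_4, k_4) = 0x6D5B6B
s_6 = Round(s_5, k_5) = 0x5AEE29
s_7 = Round(s_6, k_6) = 0xEC5A7E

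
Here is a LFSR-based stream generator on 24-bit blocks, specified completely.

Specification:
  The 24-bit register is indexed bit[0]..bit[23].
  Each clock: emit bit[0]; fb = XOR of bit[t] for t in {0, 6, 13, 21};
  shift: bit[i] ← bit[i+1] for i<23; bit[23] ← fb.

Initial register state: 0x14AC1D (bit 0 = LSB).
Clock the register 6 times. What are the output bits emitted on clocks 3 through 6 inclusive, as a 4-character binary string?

reg_0 = 0x14AC1D
clock 1: out=1, reg = 0x0A560E
clock 2: out=0, reg = 0x052B07
clock 3: out=1, reg = 0x029583
clock 4: out=1, reg = 0x814AC1
clock 5: out=1, reg = 0x40A560
clock 6: out=0, reg = 0x2052B0

1110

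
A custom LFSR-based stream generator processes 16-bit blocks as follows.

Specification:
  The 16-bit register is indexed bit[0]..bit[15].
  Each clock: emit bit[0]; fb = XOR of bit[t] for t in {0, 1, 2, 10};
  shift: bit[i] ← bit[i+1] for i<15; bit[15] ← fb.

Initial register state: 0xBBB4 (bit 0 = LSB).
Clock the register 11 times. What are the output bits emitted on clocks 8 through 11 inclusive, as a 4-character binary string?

reg_0 = 0xBBB4
clock 1: out=0, reg = 0xDDDA
clock 2: out=0, reg = 0x6EED
clock 3: out=1, reg = 0xB776
clock 4: out=0, reg = 0xDBBB
clock 5: out=1, reg = 0x6DDD
clock 6: out=1, reg = 0xB6EE
clock 7: out=0, reg = 0xDB77
clock 8: out=1, reg = 0xEDBB
clock 9: out=1, reg = 0xF6DD
clock 10: out=1, reg = 0xFB6E
clock 11: out=0, reg = 0x7DB7

1110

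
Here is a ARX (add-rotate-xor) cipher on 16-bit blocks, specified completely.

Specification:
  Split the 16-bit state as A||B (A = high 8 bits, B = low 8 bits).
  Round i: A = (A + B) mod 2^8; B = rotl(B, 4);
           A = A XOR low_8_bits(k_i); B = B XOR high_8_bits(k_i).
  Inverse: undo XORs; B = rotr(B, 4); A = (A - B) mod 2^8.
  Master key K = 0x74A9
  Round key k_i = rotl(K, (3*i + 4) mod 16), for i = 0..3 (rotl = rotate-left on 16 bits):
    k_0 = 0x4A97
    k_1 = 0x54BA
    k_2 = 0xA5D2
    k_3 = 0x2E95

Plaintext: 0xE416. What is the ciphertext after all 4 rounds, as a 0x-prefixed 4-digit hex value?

s_0 = plaintext = 0xE416
s_1 = Round(s_0, k_0) = 0x6D2B
s_2 = Round(s_1, k_1) = 0x22E6
s_3 = Round(s_2, k_2) = 0xDACB
s_4 = Round(s_3, k_3) = 0x3092

0x3092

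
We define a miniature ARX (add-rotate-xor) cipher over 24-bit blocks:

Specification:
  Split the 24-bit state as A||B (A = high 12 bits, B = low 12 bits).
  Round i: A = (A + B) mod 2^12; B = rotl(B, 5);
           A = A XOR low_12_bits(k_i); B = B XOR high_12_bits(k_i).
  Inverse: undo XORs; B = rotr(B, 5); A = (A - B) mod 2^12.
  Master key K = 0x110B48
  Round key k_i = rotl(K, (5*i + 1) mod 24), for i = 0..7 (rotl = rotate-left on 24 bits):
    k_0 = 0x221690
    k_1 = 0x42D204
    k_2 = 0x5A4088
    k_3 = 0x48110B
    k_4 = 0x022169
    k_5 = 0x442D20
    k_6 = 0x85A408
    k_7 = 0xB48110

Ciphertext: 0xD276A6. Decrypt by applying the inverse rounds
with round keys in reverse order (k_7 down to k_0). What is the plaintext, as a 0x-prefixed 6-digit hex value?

s_0 = ciphertext = 0xD276A6
s_1 = InvRound(s_0, k_7) = 0x4C876F
s_2 = InvRound(s_1, k_6) = 0x5C7AF9
s_3 = InvRound(s_2, k_5) = 0xAF2DF5
s_4 = InvRound(s_3, k_4) = 0xFADBEE
s_5 = InvRound(s_4, k_3) = 0x6AB7FB
s_6 = InvRound(s_5, k_2) = 0x691F92
s_7 = InvRound(s_6, k_1) = 0x4B8FDD
s_8 = InvRound(s_7, k_0) = 0x3B9E6F

0x3B9E6F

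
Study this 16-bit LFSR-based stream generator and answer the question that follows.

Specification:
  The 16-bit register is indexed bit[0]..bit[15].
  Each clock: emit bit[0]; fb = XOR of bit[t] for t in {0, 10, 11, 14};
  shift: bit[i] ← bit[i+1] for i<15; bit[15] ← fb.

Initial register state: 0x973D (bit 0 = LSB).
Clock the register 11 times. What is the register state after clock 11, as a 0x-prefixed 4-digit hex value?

0x5512

reg_0 = 0x973D
clock 1: out=1, reg = 0x4B9E
clock 2: out=0, reg = 0x25CF
clock 3: out=1, reg = 0x12E7
clock 4: out=1, reg = 0x8973
clock 5: out=1, reg = 0x44B9
clock 6: out=1, reg = 0xA25C
clock 7: out=0, reg = 0x512E
clock 8: out=0, reg = 0xA897
clock 9: out=1, reg = 0x544B
clock 10: out=1, reg = 0xAA25
clock 11: out=1, reg = 0x5512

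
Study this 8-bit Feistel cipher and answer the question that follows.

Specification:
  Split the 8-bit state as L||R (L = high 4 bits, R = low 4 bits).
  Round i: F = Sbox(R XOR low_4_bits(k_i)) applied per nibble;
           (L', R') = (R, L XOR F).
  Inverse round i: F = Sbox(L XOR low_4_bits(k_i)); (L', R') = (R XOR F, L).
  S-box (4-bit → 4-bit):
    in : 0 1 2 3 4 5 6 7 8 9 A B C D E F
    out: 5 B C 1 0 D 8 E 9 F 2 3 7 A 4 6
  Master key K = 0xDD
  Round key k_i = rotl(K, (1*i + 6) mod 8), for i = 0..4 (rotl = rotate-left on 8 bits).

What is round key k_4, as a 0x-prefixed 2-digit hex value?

K = 0xDD
k_0 = rotl(K, (1*0+6) mod 8) = rotl(K, 6) = 0x77
k_1 = rotl(K, (1*1+6) mod 8) = rotl(K, 7) = 0xEE
k_2 = rotl(K, (1*2+6) mod 8) = rotl(K, 0) = 0xDD
k_3 = rotl(K, (1*3+6) mod 8) = rotl(K, 1) = 0xBB
k_4 = rotl(K, (1*4+6) mod 8) = rotl(K, 2) = 0x77

0x77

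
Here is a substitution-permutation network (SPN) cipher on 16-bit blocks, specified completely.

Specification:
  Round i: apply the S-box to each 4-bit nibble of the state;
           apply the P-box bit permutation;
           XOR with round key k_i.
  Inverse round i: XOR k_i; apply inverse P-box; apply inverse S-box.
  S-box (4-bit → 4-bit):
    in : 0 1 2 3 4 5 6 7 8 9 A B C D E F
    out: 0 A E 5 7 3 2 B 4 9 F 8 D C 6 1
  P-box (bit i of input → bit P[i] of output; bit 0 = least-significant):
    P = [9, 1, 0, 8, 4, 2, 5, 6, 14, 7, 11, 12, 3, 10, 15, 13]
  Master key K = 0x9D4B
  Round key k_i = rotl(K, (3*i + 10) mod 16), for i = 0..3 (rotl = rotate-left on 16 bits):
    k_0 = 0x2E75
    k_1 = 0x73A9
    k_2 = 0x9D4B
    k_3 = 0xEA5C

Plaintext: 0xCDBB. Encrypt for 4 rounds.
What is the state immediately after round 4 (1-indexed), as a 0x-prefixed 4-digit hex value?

s_0 = plaintext = 0xCDBB
s_1 = Round(s_0, k_0) = 0x973D
s_2 = Round(s_1, k_1) = 0x0210
s_3 = Round(s_2, k_2) = 0x858F
s_4 = Round(s_3, k_3) = 0x28FC

0x28FC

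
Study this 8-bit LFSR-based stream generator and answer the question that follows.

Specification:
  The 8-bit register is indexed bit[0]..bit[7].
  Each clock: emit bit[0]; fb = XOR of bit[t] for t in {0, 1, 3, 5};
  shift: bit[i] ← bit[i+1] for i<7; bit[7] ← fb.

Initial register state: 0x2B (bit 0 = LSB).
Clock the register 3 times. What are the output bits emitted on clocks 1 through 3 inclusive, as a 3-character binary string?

110

reg_0 = 0x2B
clock 1: out=1, reg = 0x15
clock 2: out=1, reg = 0x8A
clock 3: out=0, reg = 0x45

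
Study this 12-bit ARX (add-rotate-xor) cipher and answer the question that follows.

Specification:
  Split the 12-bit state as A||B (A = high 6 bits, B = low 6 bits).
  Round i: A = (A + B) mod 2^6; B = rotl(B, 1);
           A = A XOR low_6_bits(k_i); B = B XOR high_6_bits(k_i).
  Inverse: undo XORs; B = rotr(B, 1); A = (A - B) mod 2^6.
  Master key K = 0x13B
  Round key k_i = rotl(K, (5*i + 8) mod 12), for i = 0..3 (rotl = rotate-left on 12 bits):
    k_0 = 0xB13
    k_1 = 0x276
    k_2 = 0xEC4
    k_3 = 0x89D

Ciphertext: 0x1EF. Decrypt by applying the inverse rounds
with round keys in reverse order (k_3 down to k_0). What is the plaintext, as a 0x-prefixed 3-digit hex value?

0x8EF

s_0 = ciphertext = 0x1EF
s_1 = InvRound(s_0, k_3) = 0xD26
s_2 = InvRound(s_1, k_2) = 0x0AE
s_3 = InvRound(s_2, k_1) = 0x073
s_4 = InvRound(s_3, k_0) = 0x8EF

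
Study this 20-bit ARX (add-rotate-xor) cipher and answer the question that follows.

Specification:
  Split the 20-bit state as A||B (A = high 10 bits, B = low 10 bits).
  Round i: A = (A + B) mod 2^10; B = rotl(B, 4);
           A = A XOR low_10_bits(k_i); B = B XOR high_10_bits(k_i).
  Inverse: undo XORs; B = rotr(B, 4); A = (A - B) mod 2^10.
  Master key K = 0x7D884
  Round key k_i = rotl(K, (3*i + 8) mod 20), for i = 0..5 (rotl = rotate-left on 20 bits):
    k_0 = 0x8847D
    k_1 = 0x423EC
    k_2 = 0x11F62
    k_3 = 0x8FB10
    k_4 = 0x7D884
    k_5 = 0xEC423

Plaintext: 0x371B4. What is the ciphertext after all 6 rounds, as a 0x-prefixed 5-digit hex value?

0x73832

s_0 = plaintext = 0x371B4
s_1 = Round(s_0, k_0) = 0xBB567
s_2 = Round(s_1, k_1) = 0xEE37D
s_3 = Round(s_2, k_2) = 0x15F9A
s_4 = Round(s_3, k_3) = 0x38790
s_5 = Round(s_4, k_4) = 0x3D4F8
s_6 = Round(s_5, k_5) = 0x73832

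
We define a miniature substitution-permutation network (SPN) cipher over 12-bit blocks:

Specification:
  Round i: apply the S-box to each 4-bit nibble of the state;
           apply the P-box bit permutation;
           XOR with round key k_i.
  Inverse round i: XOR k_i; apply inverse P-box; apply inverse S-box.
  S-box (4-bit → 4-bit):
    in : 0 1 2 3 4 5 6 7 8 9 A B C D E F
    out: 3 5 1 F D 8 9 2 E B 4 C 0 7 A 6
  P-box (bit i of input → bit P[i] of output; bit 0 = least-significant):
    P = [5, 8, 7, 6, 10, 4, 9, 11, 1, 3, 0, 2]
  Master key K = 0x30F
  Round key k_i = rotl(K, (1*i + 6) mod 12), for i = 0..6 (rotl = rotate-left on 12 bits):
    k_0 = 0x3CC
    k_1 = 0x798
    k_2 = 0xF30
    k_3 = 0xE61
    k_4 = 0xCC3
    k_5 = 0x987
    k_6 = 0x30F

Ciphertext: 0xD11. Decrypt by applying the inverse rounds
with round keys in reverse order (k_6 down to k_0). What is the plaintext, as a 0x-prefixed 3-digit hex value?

s_0 = ciphertext = 0xD11
s_1 = InvRound(s_0, k_6) = 0x93C
s_2 = InvRound(s_1, k_5) = 0xD71
s_3 = InvRound(s_2, k_4) = 0x27D
s_4 = InvRound(s_3, k_3) = 0xE9C
s_5 = InvRound(s_4, k_2) = 0xECD
s_6 = InvRound(s_5, k_1) = 0xBEE
s_7 = InvRound(s_6, k_0) = 0x252

0x252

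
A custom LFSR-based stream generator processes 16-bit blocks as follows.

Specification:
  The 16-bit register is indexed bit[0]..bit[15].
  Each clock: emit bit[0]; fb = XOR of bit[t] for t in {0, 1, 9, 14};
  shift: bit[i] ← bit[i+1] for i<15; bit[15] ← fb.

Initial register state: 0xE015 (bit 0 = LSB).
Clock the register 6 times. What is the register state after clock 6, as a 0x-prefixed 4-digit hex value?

reg_0 = 0xE015
clock 1: out=1, reg = 0x700A
clock 2: out=0, reg = 0x3805
clock 3: out=1, reg = 0x9C02
clock 4: out=0, reg = 0xCE01
clock 5: out=1, reg = 0xE700
clock 6: out=0, reg = 0x7380

0x7380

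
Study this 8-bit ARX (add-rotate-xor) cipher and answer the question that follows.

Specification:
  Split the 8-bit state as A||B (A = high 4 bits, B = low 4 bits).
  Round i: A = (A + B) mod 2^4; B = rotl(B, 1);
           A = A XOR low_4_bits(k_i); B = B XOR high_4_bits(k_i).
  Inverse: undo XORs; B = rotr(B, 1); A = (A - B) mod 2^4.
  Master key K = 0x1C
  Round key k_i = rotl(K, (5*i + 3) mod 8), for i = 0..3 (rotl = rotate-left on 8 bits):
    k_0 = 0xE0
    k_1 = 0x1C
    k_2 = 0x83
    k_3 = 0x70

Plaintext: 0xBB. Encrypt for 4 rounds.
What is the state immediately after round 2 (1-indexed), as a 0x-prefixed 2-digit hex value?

0x32

s_0 = plaintext = 0xBB
s_1 = Round(s_0, k_0) = 0x69
s_2 = Round(s_1, k_1) = 0x32
s_3 = Round(s_2, k_2) = 0x6C
s_4 = Round(s_3, k_3) = 0x2E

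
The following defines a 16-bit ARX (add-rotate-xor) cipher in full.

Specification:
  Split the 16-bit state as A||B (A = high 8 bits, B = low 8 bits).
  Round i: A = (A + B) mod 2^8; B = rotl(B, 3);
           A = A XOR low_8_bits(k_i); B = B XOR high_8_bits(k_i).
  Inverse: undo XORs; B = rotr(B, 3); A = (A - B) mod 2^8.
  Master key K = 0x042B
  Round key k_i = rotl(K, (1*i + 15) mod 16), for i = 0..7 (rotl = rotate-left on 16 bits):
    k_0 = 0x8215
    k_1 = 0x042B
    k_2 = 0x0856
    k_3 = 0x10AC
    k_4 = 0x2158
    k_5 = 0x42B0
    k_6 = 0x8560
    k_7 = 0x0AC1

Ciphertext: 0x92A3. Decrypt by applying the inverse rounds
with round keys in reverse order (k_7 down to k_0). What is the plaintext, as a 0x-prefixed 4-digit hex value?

0x5112

s_0 = ciphertext = 0x92A3
s_1 = InvRound(s_0, k_7) = 0x1E35
s_2 = InvRound(s_1, k_6) = 0x6816
s_3 = InvRound(s_2, k_5) = 0x4E8A
s_4 = InvRound(s_3, k_4) = 0xA175
s_5 = InvRound(s_4, k_3) = 0x61AC
s_6 = InvRound(s_5, k_2) = 0xA394
s_7 = InvRound(s_6, k_1) = 0x7612
s_8 = InvRound(s_7, k_0) = 0x5112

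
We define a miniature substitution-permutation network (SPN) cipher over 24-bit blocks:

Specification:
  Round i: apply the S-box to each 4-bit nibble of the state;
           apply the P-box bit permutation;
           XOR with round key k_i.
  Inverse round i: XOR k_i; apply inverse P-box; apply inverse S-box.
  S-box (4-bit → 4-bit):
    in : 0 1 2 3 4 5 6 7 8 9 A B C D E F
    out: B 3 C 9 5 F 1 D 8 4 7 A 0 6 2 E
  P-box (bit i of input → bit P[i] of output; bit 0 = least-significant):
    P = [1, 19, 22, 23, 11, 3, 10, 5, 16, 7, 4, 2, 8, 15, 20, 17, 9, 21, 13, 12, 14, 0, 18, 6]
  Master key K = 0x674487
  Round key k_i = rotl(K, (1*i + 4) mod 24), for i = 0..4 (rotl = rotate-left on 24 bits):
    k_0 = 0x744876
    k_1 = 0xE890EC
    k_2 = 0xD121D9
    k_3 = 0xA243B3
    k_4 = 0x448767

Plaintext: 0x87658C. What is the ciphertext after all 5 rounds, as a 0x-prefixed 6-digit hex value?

0x1585F3

s_0 = plaintext = 0x87658C
s_1 = Round(s_0, k_0) = 0x757B82
s_2 = Round(s_1, k_1) = 0x1EE308
s_3 = Round(s_2, k_2) = 0x70E9F4
s_4 = Round(s_3, k_3) = 0xC695C9
s_5 = Round(s_4, k_4) = 0x1585F3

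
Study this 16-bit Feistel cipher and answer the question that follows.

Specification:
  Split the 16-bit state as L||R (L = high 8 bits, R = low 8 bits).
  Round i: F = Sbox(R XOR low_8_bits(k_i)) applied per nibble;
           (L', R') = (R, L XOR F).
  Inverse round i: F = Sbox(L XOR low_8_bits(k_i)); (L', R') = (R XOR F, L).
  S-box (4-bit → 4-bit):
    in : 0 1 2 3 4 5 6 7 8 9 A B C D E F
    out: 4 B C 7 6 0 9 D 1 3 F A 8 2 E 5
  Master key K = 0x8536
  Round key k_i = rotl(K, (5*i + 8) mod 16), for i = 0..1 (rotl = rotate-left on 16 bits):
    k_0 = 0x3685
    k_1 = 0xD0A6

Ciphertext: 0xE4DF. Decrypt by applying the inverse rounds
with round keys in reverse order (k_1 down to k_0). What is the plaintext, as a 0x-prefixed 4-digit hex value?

s_0 = ciphertext = 0xE4DF
s_1 = InvRound(s_0, k_1) = 0xB3E4
s_2 = InvRound(s_1, k_0) = 0x9DB3

0x9DB3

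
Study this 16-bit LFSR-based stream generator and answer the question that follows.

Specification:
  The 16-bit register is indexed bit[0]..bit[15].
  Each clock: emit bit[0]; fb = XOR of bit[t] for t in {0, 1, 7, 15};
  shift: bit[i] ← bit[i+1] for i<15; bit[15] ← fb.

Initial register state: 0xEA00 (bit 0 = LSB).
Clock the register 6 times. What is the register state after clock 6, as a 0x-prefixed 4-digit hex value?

0xCFA8

reg_0 = 0xEA00
clock 1: out=0, reg = 0xF500
clock 2: out=0, reg = 0xFA80
clock 3: out=0, reg = 0x7D40
clock 4: out=0, reg = 0x3EA0
clock 5: out=0, reg = 0x9F50
clock 6: out=0, reg = 0xCFA8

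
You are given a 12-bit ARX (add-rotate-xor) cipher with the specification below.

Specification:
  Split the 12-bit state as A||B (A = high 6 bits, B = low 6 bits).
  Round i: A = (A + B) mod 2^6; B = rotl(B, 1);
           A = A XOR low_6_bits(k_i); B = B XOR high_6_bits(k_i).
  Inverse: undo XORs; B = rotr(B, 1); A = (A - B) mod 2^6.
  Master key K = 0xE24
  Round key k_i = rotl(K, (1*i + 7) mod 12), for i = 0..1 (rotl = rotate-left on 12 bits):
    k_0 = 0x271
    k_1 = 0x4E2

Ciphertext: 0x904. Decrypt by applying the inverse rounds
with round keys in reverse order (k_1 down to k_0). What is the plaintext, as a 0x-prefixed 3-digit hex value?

s_0 = ciphertext = 0x904
s_1 = InvRound(s_0, k_1) = 0x6EB
s_2 = InvRound(s_1, k_0) = 0x651

0x651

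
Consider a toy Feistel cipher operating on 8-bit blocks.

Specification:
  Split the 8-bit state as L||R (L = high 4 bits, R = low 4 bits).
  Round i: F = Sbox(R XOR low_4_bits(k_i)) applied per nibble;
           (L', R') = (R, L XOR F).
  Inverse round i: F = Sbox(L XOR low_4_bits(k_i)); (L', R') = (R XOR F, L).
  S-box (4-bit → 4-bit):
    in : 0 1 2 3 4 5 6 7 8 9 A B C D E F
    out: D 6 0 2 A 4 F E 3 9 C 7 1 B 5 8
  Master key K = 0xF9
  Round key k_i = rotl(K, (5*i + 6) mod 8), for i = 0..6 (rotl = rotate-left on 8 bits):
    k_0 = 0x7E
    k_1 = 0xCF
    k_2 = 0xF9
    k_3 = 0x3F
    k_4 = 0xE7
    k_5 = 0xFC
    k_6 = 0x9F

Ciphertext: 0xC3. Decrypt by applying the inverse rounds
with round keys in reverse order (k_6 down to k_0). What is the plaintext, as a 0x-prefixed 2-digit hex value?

s_0 = ciphertext = 0xC3
s_1 = InvRound(s_0, k_6) = 0x1C
s_2 = InvRound(s_1, k_5) = 0x71
s_3 = InvRound(s_2, k_4) = 0xC7
s_4 = InvRound(s_3, k_3) = 0x5C
s_5 = InvRound(s_4, k_2) = 0xD5
s_6 = InvRound(s_5, k_1) = 0x5D
s_7 = InvRound(s_6, k_0) = 0xA5

0xA5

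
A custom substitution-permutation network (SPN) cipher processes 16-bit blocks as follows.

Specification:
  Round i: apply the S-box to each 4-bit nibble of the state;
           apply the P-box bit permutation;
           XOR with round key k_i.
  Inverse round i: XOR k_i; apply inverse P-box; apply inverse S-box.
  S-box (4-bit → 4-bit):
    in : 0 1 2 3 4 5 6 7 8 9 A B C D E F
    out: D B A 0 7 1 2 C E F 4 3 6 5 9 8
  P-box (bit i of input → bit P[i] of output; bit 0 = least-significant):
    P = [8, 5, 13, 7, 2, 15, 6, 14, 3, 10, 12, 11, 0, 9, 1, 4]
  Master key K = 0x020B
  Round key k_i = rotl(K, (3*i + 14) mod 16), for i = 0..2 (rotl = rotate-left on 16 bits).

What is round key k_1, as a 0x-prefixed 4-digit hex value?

K = 0x020B
k_0 = rotl(K, (3*0+14) mod 16) = rotl(K, 14) = 0xC082
k_1 = rotl(K, (3*1+14) mod 16) = rotl(K, 1) = 0x0416

0x0416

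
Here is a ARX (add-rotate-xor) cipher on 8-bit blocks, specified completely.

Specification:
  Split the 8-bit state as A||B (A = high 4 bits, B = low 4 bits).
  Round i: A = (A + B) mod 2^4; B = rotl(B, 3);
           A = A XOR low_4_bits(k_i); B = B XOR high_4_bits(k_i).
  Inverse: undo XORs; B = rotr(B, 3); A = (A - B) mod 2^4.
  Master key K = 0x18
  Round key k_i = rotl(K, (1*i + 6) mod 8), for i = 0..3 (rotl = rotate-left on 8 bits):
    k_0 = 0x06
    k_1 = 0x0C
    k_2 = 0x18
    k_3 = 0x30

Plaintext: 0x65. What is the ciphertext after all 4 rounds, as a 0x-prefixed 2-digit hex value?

0x3E

s_0 = plaintext = 0x65
s_1 = Round(s_0, k_0) = 0xDA
s_2 = Round(s_1, k_1) = 0xB5
s_3 = Round(s_2, k_2) = 0x8B
s_4 = Round(s_3, k_3) = 0x3E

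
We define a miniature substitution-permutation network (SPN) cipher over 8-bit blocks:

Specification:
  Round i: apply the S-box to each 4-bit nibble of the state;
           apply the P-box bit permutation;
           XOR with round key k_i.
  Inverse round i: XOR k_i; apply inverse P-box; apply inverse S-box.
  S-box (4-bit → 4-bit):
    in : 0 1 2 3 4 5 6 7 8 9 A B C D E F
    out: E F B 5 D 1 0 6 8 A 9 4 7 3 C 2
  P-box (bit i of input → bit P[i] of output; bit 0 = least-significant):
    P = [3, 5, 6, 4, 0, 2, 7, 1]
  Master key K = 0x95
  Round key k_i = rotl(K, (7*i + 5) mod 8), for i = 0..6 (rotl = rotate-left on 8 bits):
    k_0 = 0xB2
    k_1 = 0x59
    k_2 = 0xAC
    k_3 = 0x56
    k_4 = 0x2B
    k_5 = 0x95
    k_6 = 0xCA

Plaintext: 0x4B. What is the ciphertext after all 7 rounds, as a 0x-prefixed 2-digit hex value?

0x99

s_0 = plaintext = 0x4B
s_1 = Round(s_0, k_0) = 0x71
s_2 = Round(s_1, k_1) = 0xA5
s_3 = Round(s_2, k_2) = 0xA7
s_4 = Round(s_3, k_3) = 0x35
s_5 = Round(s_4, k_4) = 0xA2
s_6 = Round(s_5, k_5) = 0xAE
s_7 = Round(s_6, k_6) = 0x99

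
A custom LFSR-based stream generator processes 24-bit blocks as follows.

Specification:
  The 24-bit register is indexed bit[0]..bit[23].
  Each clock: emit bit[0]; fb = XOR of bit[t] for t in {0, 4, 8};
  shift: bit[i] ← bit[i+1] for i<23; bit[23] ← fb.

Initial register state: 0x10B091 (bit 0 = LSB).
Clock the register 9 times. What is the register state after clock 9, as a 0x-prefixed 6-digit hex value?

0x940858

reg_0 = 0x10B091
clock 1: out=1, reg = 0x085848
clock 2: out=0, reg = 0x042C24
clock 3: out=0, reg = 0x021612
clock 4: out=0, reg = 0x810B09
clock 5: out=1, reg = 0x408584
clock 6: out=0, reg = 0xA042C2
clock 7: out=0, reg = 0x502161
clock 8: out=1, reg = 0x2810B0
clock 9: out=0, reg = 0x940858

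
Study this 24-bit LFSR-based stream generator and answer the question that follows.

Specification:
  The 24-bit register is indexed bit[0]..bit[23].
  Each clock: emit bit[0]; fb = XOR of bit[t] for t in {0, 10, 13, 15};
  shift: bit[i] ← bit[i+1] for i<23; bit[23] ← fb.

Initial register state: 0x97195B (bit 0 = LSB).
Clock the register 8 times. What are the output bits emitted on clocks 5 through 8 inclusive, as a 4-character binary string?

1010

reg_0 = 0x97195B
clock 1: out=1, reg = 0xCB8CAD
clock 2: out=1, reg = 0xE5C656
clock 3: out=0, reg = 0x72E32B
clock 4: out=1, reg = 0xB97195
clock 5: out=1, reg = 0x5CB8CA
clock 6: out=0, reg = 0x2E5C65
clock 7: out=1, reg = 0x172E32
clock 8: out=0, reg = 0x0B9719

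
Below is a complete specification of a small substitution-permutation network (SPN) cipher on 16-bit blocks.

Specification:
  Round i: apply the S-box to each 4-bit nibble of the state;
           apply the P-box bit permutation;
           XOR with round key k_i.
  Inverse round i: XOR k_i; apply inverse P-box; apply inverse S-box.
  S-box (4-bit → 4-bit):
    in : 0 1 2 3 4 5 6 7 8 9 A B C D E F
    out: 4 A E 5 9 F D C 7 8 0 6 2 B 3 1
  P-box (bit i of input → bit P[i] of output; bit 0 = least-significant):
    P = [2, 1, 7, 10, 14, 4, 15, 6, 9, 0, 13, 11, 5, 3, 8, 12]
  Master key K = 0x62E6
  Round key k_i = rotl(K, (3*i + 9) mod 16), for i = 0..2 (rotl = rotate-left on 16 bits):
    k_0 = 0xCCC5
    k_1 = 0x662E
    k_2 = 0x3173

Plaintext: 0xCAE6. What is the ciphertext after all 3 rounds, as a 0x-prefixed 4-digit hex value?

s_0 = plaintext = 0xCAE6
s_1 = Round(s_0, k_0) = 0x8859
s_2 = Round(s_1, k_1) = 0x8157
s_3 = Round(s_2, k_2) = 0xFC8A

0xFC8A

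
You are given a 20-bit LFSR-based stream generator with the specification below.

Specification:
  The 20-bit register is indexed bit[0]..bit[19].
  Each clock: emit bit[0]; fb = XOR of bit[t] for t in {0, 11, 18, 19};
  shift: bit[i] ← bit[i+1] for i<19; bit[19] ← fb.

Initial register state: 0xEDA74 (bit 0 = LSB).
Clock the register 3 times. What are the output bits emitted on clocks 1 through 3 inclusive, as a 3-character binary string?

reg_0 = 0xEDA74
clock 1: out=0, reg = 0xF6D3A
clock 2: out=0, reg = 0xFB69D
clock 3: out=1, reg = 0xFDB4E

001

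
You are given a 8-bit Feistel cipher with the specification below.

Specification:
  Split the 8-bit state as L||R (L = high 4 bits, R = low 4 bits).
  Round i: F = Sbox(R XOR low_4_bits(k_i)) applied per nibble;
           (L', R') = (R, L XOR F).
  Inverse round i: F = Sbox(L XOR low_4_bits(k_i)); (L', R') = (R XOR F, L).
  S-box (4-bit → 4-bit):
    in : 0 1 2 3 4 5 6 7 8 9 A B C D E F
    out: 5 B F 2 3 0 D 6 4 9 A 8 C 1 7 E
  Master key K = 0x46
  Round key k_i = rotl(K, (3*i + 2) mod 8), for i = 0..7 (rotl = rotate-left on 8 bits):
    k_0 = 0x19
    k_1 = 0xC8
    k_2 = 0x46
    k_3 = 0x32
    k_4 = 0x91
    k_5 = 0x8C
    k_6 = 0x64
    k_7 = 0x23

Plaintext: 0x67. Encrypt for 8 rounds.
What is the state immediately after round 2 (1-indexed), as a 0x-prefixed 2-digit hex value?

0x1E

s_0 = plaintext = 0x67
s_1 = Round(s_0, k_0) = 0x71
s_2 = Round(s_1, k_1) = 0x1E
s_3 = Round(s_2, k_2) = 0xE5
s_4 = Round(s_3, k_3) = 0x58
s_5 = Round(s_4, k_4) = 0x8C
s_6 = Round(s_5, k_5) = 0xCD
s_7 = Round(s_6, k_6) = 0xD5
s_8 = Round(s_7, k_7) = 0x50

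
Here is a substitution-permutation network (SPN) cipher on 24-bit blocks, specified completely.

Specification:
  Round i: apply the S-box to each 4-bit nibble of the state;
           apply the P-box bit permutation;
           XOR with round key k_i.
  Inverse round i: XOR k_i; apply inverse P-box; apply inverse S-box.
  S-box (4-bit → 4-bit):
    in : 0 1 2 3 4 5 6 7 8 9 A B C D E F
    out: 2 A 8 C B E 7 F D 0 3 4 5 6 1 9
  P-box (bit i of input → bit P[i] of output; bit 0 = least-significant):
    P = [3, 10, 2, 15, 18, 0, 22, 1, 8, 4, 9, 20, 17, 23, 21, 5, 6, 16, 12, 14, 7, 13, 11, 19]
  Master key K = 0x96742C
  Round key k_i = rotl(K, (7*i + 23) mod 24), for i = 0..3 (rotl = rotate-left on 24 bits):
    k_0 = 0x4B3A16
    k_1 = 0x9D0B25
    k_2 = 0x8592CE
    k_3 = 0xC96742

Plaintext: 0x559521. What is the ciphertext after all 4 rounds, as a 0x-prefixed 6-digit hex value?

s_0 = plaintext = 0x559521
s_1 = Round(s_0, k_0) = 0x52C404
s_2 = Round(s_1, k_1) = 0xA7E63C
s_3 = Round(s_2, k_2) = 0xC6E110
s_4 = Round(s_3, k_3) = 0xDA7B91

0xDA7B91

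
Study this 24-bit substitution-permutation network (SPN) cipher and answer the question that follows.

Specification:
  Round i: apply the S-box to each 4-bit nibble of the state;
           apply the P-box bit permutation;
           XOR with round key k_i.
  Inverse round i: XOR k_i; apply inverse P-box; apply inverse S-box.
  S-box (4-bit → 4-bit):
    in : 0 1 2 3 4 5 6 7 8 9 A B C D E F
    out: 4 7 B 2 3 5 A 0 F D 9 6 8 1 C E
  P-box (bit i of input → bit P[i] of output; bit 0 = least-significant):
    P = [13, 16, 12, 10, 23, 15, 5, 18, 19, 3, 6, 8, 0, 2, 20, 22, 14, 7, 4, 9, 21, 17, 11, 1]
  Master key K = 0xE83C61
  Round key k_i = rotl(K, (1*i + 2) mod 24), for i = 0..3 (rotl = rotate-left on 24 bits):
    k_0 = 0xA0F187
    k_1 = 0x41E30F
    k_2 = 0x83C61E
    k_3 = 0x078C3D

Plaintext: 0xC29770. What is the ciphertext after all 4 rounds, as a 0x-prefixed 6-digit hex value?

0xC6CBBA

s_0 = plaintext = 0xC29770
s_1 = Round(s_0, k_0) = 0xF0A304
s_2 = Round(s_1, k_1) = 0x02CB34
s_3 = Round(s_2, k_2) = 0xC22CD6
s_4 = Round(s_3, k_3) = 0xC6CBBA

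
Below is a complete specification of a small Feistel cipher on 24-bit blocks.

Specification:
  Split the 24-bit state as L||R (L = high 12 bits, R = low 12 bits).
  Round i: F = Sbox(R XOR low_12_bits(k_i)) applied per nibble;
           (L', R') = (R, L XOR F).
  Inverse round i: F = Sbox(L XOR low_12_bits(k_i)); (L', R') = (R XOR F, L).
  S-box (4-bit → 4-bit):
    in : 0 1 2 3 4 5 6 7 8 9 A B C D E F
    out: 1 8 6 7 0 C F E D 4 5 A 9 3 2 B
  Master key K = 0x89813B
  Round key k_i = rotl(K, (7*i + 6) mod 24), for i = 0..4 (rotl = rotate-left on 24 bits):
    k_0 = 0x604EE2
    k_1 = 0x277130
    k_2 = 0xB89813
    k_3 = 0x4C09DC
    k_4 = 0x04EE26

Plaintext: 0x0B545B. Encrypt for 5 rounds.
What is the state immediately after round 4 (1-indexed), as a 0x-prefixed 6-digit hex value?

0xC7086A

s_0 = plaintext = 0x0B545B
s_1 = Round(s_0, k_0) = 0x45B511
s_2 = Round(s_1, k_1) = 0x511433
s_3 = Round(s_2, k_2) = 0x433C70
s_4 = Round(s_3, k_3) = 0xC7086A
s_5 = Round(s_4, k_4) = 0x86A379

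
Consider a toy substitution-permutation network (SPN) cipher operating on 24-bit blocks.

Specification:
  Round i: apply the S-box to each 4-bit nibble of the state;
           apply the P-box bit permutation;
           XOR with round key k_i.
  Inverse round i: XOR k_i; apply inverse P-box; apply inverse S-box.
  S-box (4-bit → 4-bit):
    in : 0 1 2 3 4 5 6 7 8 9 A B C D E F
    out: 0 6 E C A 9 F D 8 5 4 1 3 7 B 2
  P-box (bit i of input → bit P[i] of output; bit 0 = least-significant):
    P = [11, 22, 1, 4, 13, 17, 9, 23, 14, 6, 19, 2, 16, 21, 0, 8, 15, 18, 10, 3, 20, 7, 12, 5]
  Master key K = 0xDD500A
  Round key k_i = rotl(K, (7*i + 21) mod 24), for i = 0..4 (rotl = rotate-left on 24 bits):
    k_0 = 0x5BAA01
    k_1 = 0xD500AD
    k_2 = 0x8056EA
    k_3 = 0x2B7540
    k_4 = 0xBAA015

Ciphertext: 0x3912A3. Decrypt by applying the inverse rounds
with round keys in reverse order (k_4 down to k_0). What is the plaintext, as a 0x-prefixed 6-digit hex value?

s_0 = ciphertext = 0x3912A3
s_1 = InvRound(s_0, k_4) = 0x2BB863
s_2 = InvRound(s_1, k_3) = 0x893B09
s_3 = InvRound(s_2, k_2) = 0x4A7DB9
s_4 = InvRound(s_3, k_1) = 0x9157E5
s_5 = InvRound(s_4, k_0) = 0x2986EC

0x2986EC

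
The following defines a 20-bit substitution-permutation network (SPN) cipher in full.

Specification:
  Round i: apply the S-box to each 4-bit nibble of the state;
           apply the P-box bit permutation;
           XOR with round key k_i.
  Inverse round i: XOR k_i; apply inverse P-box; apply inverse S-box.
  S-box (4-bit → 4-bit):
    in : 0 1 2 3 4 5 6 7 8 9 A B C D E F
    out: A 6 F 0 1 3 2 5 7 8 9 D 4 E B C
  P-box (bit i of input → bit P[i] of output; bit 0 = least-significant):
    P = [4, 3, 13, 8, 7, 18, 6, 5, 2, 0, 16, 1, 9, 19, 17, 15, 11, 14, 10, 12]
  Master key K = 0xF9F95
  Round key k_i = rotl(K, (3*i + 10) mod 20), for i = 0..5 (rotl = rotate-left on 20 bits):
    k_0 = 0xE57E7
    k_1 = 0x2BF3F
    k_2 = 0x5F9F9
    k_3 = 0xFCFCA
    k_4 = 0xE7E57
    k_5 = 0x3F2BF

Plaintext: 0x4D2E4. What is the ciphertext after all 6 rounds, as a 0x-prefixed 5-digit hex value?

s_0 = plaintext = 0x4D2E4
s_1 = Round(s_0, k_0) = 0x1DF50
s_2 = Round(s_1, k_1) = 0xD7AB5
s_3 = Round(s_2, k_2) = 0x7AF07
s_4 = Round(s_3, k_3) = 0xA61F8
s_5 = Round(s_4, k_4) = 0x7462E
s_6 = Round(s_5, k_5) = 0x7FD46

0x7FD46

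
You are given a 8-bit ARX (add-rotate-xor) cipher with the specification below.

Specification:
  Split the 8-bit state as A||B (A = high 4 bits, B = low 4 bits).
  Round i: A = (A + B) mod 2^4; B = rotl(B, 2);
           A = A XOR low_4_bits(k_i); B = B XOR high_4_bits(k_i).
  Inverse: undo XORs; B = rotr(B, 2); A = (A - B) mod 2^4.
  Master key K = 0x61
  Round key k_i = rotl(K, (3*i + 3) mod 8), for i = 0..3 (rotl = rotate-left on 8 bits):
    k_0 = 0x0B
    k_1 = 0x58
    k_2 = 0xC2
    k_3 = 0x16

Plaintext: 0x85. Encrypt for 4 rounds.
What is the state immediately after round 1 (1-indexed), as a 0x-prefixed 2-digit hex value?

0x65

s_0 = plaintext = 0x85
s_1 = Round(s_0, k_0) = 0x65
s_2 = Round(s_1, k_1) = 0x30
s_3 = Round(s_2, k_2) = 0x1C
s_4 = Round(s_3, k_3) = 0xB2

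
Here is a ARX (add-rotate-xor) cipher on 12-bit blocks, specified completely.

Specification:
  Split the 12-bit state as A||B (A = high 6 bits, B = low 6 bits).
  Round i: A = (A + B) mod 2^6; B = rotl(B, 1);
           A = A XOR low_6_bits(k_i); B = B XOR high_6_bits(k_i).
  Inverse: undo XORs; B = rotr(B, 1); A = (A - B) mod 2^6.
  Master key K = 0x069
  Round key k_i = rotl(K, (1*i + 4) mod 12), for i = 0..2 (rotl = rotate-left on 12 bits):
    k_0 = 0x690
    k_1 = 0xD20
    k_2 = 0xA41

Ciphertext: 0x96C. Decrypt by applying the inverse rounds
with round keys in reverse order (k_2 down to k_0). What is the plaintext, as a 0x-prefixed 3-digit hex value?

s_0 = ciphertext = 0x96C
s_1 = InvRound(s_0, k_2) = 0x0A2
s_2 = InvRound(s_1, k_1) = 0x5CB
s_3 = InvRound(s_2, k_0) = 0x7E8

0x7E8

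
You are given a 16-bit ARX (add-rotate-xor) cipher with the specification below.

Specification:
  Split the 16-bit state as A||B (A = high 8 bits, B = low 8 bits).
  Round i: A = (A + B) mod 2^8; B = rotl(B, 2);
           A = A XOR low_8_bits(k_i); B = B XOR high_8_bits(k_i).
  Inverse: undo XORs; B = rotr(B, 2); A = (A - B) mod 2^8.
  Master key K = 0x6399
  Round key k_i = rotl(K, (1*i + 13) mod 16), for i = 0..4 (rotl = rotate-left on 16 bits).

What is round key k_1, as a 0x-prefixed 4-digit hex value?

K = 0x6399
k_0 = rotl(K, (1*0+13) mod 16) = rotl(K, 13) = 0x2C73
k_1 = rotl(K, (1*1+13) mod 16) = rotl(K, 14) = 0x58E6

0x58E6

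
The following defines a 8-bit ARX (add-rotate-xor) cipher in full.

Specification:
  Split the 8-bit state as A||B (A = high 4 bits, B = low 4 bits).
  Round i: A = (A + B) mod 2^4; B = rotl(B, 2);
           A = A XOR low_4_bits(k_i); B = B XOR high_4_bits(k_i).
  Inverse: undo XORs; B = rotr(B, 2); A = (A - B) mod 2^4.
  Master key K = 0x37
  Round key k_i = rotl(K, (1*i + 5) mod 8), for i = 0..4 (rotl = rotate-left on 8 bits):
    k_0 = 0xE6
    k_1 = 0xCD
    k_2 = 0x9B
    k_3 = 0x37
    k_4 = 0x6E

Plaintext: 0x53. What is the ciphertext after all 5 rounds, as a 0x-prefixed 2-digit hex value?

s_0 = plaintext = 0x53
s_1 = Round(s_0, k_0) = 0xE2
s_2 = Round(s_1, k_1) = 0xD4
s_3 = Round(s_2, k_2) = 0xA8
s_4 = Round(s_3, k_3) = 0x51
s_5 = Round(s_4, k_4) = 0x82

0x82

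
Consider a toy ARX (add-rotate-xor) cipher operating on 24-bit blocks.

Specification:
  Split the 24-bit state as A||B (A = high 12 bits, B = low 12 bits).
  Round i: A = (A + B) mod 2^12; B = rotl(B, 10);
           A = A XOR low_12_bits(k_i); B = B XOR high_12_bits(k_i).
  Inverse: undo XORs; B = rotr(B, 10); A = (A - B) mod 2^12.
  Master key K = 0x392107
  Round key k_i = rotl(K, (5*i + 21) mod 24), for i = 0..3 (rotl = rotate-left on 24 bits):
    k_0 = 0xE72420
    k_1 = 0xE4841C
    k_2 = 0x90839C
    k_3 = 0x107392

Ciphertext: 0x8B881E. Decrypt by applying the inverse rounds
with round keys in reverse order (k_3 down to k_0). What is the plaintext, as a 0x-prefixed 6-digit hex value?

0x8A36F0

s_0 = ciphertext = 0x8B881E
s_1 = InvRound(s_0, k_3) = 0x6C4466
s_2 = InvRound(s_1, k_2) = 0xF9D5BB
s_3 = InvRound(s_2, k_1) = 0xBB3FCE
s_4 = InvRound(s_3, k_0) = 0x8A36F0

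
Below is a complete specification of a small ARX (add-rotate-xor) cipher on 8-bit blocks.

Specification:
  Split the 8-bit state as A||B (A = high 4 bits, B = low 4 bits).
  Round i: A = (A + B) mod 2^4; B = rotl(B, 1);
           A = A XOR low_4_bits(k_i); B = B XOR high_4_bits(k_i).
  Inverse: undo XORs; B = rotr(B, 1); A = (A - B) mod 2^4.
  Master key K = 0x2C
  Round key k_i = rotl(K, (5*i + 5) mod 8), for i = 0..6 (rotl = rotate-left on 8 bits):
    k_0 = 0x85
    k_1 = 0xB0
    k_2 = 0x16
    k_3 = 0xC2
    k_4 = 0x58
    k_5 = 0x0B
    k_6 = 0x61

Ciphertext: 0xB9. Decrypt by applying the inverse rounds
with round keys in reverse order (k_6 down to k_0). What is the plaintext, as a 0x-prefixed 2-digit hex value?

0x01

s_0 = ciphertext = 0xB9
s_1 = InvRound(s_0, k_6) = 0xBF
s_2 = InvRound(s_1, k_5) = 0x1F
s_3 = InvRound(s_2, k_4) = 0x45
s_4 = InvRound(s_3, k_3) = 0xAC
s_5 = InvRound(s_4, k_2) = 0xEE
s_6 = InvRound(s_5, k_1) = 0x4A
s_7 = InvRound(s_6, k_0) = 0x01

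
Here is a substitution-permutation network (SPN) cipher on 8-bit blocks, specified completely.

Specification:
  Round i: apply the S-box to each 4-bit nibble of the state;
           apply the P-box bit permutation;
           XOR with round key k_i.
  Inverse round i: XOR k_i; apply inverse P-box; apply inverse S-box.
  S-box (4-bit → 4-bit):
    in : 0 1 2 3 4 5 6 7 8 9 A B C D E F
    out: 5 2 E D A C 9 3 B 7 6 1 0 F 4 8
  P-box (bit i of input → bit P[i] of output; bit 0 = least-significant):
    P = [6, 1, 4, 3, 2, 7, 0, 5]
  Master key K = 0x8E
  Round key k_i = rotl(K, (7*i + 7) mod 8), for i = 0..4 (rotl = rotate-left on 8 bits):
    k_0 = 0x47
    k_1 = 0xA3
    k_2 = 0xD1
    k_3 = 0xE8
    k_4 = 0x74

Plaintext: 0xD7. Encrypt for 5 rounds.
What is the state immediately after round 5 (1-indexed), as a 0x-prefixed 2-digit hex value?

0x84

s_0 = plaintext = 0xD7
s_1 = Round(s_0, k_0) = 0xA0
s_2 = Round(s_1, k_1) = 0x72
s_3 = Round(s_2, k_2) = 0x4F
s_4 = Round(s_3, k_3) = 0x40
s_5 = Round(s_4, k_4) = 0x84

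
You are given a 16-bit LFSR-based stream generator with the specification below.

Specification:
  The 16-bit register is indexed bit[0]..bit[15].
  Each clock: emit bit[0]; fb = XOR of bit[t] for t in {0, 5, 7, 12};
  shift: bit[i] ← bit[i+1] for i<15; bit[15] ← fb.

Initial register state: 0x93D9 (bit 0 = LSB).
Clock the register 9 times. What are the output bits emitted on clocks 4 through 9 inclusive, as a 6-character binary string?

reg_0 = 0x93D9
clock 1: out=1, reg = 0xC9EC
clock 2: out=0, reg = 0x64F6
clock 3: out=0, reg = 0x327B
clock 4: out=1, reg = 0x993D
clock 5: out=1, reg = 0xCC9E
clock 6: out=0, reg = 0xE64F
clock 7: out=1, reg = 0xF327
clock 8: out=1, reg = 0xF993
clock 9: out=1, reg = 0xFCC9

110111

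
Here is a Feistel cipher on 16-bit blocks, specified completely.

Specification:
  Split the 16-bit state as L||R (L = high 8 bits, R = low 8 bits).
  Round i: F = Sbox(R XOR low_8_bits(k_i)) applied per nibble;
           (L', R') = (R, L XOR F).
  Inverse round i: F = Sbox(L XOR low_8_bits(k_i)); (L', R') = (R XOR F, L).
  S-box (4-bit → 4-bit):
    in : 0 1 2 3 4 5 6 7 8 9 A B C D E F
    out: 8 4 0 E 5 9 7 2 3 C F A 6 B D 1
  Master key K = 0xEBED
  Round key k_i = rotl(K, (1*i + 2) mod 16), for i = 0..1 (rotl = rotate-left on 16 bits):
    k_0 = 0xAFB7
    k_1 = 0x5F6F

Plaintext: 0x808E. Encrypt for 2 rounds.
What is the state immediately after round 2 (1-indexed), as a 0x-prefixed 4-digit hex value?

s_0 = plaintext = 0x808E
s_1 = Round(s_0, k_0) = 0x8E6C
s_2 = Round(s_1, k_1) = 0x6C00

0x6C00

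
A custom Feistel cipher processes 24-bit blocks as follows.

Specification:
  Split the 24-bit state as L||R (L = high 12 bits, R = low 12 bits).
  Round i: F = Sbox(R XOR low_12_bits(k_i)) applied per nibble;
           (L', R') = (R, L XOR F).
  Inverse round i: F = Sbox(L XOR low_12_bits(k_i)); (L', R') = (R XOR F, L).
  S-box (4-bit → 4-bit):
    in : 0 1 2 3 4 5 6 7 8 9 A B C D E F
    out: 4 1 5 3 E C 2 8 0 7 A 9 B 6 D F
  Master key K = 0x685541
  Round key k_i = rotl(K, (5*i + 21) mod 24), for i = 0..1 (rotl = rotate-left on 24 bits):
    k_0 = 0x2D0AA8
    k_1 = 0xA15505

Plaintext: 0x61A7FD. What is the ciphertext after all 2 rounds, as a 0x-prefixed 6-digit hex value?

s_0 = plaintext = 0x61A7FD
s_1 = Round(s_0, k_0) = 0x7FD0D6
s_2 = Round(s_1, k_1) = 0x0D6B9E

0x0D6B9E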